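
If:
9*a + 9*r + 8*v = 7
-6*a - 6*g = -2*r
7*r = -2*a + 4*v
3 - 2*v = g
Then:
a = -11/13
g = 331/299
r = 18/23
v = 283/299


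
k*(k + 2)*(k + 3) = k^3 + 5*k^2 + 6*k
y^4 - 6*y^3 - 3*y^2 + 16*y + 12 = (y - 6)*(y - 2)*(y + 1)^2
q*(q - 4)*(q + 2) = q^3 - 2*q^2 - 8*q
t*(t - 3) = t^2 - 3*t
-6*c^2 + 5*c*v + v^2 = (-c + v)*(6*c + v)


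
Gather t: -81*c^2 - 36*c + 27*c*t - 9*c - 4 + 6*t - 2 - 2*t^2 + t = -81*c^2 - 45*c - 2*t^2 + t*(27*c + 7) - 6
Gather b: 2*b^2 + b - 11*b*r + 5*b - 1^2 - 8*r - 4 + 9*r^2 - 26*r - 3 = 2*b^2 + b*(6 - 11*r) + 9*r^2 - 34*r - 8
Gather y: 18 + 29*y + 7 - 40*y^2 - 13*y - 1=-40*y^2 + 16*y + 24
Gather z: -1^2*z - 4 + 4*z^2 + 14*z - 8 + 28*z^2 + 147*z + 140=32*z^2 + 160*z + 128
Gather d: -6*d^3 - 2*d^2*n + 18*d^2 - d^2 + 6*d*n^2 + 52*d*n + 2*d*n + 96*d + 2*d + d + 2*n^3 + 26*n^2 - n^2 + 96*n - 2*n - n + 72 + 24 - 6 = -6*d^3 + d^2*(17 - 2*n) + d*(6*n^2 + 54*n + 99) + 2*n^3 + 25*n^2 + 93*n + 90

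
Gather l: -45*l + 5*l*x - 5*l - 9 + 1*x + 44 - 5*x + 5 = l*(5*x - 50) - 4*x + 40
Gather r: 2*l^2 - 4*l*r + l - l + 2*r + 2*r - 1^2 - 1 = 2*l^2 + r*(4 - 4*l) - 2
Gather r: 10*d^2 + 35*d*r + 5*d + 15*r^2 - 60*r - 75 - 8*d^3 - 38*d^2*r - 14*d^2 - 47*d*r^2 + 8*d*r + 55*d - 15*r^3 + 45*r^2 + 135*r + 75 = -8*d^3 - 4*d^2 + 60*d - 15*r^3 + r^2*(60 - 47*d) + r*(-38*d^2 + 43*d + 75)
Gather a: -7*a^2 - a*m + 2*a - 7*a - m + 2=-7*a^2 + a*(-m - 5) - m + 2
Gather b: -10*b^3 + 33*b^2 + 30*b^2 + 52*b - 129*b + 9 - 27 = -10*b^3 + 63*b^2 - 77*b - 18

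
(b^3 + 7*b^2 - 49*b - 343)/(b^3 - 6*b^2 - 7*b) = (b^2 + 14*b + 49)/(b*(b + 1))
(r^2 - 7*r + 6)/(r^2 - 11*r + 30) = (r - 1)/(r - 5)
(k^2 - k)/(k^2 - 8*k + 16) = k*(k - 1)/(k^2 - 8*k + 16)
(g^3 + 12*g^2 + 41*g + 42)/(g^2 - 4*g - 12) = (g^2 + 10*g + 21)/(g - 6)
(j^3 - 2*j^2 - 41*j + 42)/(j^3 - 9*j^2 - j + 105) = (j^2 + 5*j - 6)/(j^2 - 2*j - 15)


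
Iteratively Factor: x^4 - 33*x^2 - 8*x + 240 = (x - 3)*(x^3 + 3*x^2 - 24*x - 80) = (x - 3)*(x + 4)*(x^2 - x - 20) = (x - 3)*(x + 4)^2*(x - 5)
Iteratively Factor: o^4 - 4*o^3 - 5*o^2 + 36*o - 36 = (o - 2)*(o^3 - 2*o^2 - 9*o + 18) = (o - 2)*(o + 3)*(o^2 - 5*o + 6) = (o - 2)^2*(o + 3)*(o - 3)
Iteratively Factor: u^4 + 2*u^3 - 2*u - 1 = (u + 1)*(u^3 + u^2 - u - 1) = (u + 1)^2*(u^2 - 1) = (u - 1)*(u + 1)^2*(u + 1)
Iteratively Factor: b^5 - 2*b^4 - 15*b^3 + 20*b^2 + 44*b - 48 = (b - 1)*(b^4 - b^3 - 16*b^2 + 4*b + 48) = (b - 2)*(b - 1)*(b^3 + b^2 - 14*b - 24) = (b - 2)*(b - 1)*(b + 2)*(b^2 - b - 12) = (b - 4)*(b - 2)*(b - 1)*(b + 2)*(b + 3)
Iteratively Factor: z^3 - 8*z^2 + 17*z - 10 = (z - 5)*(z^2 - 3*z + 2) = (z - 5)*(z - 2)*(z - 1)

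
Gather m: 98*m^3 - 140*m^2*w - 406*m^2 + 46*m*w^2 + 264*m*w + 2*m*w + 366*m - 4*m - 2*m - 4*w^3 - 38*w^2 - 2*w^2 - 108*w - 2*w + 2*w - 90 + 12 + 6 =98*m^3 + m^2*(-140*w - 406) + m*(46*w^2 + 266*w + 360) - 4*w^3 - 40*w^2 - 108*w - 72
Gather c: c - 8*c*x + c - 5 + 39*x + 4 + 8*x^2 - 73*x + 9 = c*(2 - 8*x) + 8*x^2 - 34*x + 8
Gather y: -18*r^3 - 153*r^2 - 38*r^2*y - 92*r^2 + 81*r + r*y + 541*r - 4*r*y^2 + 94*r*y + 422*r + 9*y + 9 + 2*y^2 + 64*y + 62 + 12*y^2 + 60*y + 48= -18*r^3 - 245*r^2 + 1044*r + y^2*(14 - 4*r) + y*(-38*r^2 + 95*r + 133) + 119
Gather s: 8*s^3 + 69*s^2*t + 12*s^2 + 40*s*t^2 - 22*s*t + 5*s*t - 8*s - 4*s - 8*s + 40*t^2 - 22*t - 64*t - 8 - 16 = 8*s^3 + s^2*(69*t + 12) + s*(40*t^2 - 17*t - 20) + 40*t^2 - 86*t - 24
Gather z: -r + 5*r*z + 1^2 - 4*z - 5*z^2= -r - 5*z^2 + z*(5*r - 4) + 1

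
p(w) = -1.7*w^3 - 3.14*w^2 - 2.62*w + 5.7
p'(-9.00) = -359.20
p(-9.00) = 1014.24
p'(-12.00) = -661.66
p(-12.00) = 2522.58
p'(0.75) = -10.20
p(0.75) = 1.25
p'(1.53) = -24.17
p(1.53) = -11.75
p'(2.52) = -50.83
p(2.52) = -48.05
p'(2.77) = -59.15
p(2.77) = -61.78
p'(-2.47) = -18.22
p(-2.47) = 18.63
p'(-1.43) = -4.07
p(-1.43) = 8.00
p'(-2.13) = -12.38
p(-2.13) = 13.46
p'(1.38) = -21.00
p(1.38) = -8.36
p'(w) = -5.1*w^2 - 6.28*w - 2.62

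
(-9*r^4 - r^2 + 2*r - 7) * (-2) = 18*r^4 + 2*r^2 - 4*r + 14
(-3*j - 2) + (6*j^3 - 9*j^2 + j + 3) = 6*j^3 - 9*j^2 - 2*j + 1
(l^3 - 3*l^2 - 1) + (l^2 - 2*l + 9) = l^3 - 2*l^2 - 2*l + 8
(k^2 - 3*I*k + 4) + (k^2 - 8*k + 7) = 2*k^2 - 8*k - 3*I*k + 11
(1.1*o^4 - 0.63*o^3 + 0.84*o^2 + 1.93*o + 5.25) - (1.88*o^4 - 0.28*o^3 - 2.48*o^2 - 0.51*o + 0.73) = -0.78*o^4 - 0.35*o^3 + 3.32*o^2 + 2.44*o + 4.52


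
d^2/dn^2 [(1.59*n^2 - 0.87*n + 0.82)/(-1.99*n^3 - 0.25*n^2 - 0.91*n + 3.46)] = (-12.593118*n^6 + 20.671722*n^5 - 19.094448*n^4 - 162.11497*n^3 + 54.414348*n^2 - 30.480168*n - 35.367808)/(7.880599*n^9 + 2.970075*n^8 + 11.184198*n^7 - 38.373863*n^6 - 5.213718*n^5 - 37.621959*n^4 + 67.501123*n^3 + 0.383022*n^2 + 32.682468*n - 41.421736)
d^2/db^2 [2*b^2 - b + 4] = 4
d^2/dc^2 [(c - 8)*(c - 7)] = 2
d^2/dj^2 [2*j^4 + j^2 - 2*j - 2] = 24*j^2 + 2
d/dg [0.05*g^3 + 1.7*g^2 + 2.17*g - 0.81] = 0.15*g^2 + 3.4*g + 2.17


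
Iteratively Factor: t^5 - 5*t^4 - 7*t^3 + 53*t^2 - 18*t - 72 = (t - 4)*(t^4 - t^3 - 11*t^2 + 9*t + 18) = (t - 4)*(t + 1)*(t^3 - 2*t^2 - 9*t + 18) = (t - 4)*(t + 1)*(t + 3)*(t^2 - 5*t + 6) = (t - 4)*(t - 3)*(t + 1)*(t + 3)*(t - 2)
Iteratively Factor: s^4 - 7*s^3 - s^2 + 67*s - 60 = (s + 3)*(s^3 - 10*s^2 + 29*s - 20) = (s - 5)*(s + 3)*(s^2 - 5*s + 4) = (s - 5)*(s - 1)*(s + 3)*(s - 4)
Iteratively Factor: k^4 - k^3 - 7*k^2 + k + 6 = (k - 1)*(k^3 - 7*k - 6) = (k - 1)*(k + 2)*(k^2 - 2*k - 3) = (k - 3)*(k - 1)*(k + 2)*(k + 1)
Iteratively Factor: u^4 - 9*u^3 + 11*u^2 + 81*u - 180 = (u - 3)*(u^3 - 6*u^2 - 7*u + 60) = (u - 5)*(u - 3)*(u^2 - u - 12) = (u - 5)*(u - 4)*(u - 3)*(u + 3)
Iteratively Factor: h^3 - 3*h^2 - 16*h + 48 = (h + 4)*(h^2 - 7*h + 12) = (h - 3)*(h + 4)*(h - 4)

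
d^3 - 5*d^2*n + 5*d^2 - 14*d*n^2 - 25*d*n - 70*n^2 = (d + 5)*(d - 7*n)*(d + 2*n)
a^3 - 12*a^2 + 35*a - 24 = (a - 8)*(a - 3)*(a - 1)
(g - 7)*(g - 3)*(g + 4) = g^3 - 6*g^2 - 19*g + 84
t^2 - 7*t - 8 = (t - 8)*(t + 1)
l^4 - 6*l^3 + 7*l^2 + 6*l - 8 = (l - 4)*(l - 2)*(l - 1)*(l + 1)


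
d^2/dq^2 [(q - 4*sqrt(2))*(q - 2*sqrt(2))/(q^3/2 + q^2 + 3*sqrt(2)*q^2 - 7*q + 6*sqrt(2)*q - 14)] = 4*(q^6 - 18*sqrt(2)*q^5 - 72*sqrt(2)*q^4 - 78*q^4 + 192*q^3 + 288*sqrt(2)*q^3 + 1224*sqrt(2)*q^2 + 3144*q^2 - 3888*sqrt(2)*q + 864*q - 336*sqrt(2) + 5392)/(q^9 + 6*q^8 + 18*sqrt(2)*q^8 + 108*sqrt(2)*q^7 + 186*q^7 + 144*sqrt(2)*q^6 + 1052*q^6 - 288*sqrt(2)*q^5 - 348*q^5 - 13224*q^4 + 2664*sqrt(2)*q^4 - 31976*q^3 + 20592*sqrt(2)*q^3 - 35952*q^2 + 42336*sqrt(2)*q^2 - 32928*q + 28224*sqrt(2)*q - 21952)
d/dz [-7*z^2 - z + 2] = -14*z - 1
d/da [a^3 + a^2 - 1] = a*(3*a + 2)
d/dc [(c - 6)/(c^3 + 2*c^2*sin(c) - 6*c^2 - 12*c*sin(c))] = -(2*c*cos(c) + 2*c + 2*sin(c))/(c^2*(c + 2*sin(c))^2)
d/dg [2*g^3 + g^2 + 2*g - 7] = 6*g^2 + 2*g + 2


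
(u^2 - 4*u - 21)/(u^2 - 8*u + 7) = (u + 3)/(u - 1)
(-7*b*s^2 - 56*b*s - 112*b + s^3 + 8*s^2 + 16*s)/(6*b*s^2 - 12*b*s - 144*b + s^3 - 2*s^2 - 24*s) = (-7*b*s - 28*b + s^2 + 4*s)/(6*b*s - 36*b + s^2 - 6*s)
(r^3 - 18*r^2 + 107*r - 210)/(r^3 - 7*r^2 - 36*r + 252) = (r - 5)/(r + 6)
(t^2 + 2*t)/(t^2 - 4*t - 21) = t*(t + 2)/(t^2 - 4*t - 21)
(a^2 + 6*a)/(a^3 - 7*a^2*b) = (a + 6)/(a*(a - 7*b))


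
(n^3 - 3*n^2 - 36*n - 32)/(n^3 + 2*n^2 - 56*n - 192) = (n + 1)/(n + 6)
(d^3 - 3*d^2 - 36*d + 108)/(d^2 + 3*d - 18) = d - 6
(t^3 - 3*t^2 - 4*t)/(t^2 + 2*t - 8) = t*(t^2 - 3*t - 4)/(t^2 + 2*t - 8)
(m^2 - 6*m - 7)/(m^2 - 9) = (m^2 - 6*m - 7)/(m^2 - 9)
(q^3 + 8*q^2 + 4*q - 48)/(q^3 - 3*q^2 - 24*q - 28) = (-q^3 - 8*q^2 - 4*q + 48)/(-q^3 + 3*q^2 + 24*q + 28)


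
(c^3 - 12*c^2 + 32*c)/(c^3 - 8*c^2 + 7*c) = (c^2 - 12*c + 32)/(c^2 - 8*c + 7)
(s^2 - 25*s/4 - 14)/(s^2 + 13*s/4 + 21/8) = 2*(s - 8)/(2*s + 3)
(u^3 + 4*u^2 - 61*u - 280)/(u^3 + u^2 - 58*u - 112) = (u + 5)/(u + 2)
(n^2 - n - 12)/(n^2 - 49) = (n^2 - n - 12)/(n^2 - 49)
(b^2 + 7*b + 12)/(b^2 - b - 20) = (b + 3)/(b - 5)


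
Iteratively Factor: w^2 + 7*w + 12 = (w + 3)*(w + 4)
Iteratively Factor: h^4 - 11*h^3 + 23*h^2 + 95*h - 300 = (h - 5)*(h^3 - 6*h^2 - 7*h + 60) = (h - 5)*(h + 3)*(h^2 - 9*h + 20) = (h - 5)*(h - 4)*(h + 3)*(h - 5)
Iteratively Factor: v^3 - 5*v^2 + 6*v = (v)*(v^2 - 5*v + 6) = v*(v - 3)*(v - 2)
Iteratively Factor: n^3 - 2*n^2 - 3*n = (n - 3)*(n^2 + n) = n*(n - 3)*(n + 1)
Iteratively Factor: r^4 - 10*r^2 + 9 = (r + 3)*(r^3 - 3*r^2 - r + 3) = (r - 1)*(r + 3)*(r^2 - 2*r - 3) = (r - 1)*(r + 1)*(r + 3)*(r - 3)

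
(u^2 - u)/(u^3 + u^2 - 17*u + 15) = u/(u^2 + 2*u - 15)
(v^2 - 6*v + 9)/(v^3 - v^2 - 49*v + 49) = (v^2 - 6*v + 9)/(v^3 - v^2 - 49*v + 49)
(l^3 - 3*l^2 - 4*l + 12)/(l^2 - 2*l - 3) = (l^2 - 4)/(l + 1)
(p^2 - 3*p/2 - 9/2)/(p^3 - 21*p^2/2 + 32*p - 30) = (2*p^2 - 3*p - 9)/(2*p^3 - 21*p^2 + 64*p - 60)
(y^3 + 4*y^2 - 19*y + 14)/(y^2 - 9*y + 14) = (y^2 + 6*y - 7)/(y - 7)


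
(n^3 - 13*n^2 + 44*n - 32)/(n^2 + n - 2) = (n^2 - 12*n + 32)/(n + 2)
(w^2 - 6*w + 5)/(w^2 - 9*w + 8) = (w - 5)/(w - 8)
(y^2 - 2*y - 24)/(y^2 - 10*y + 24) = (y + 4)/(y - 4)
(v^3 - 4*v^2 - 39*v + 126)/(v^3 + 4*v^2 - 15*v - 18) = (v - 7)/(v + 1)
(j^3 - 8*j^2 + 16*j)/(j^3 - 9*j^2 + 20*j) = (j - 4)/(j - 5)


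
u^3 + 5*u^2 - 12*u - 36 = (u - 3)*(u + 2)*(u + 6)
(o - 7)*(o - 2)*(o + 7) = o^3 - 2*o^2 - 49*o + 98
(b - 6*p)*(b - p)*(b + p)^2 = b^4 - 5*b^3*p - 7*b^2*p^2 + 5*b*p^3 + 6*p^4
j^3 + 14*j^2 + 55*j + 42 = (j + 1)*(j + 6)*(j + 7)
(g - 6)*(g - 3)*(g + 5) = g^3 - 4*g^2 - 27*g + 90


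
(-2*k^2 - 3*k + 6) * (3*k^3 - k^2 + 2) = -6*k^5 - 7*k^4 + 21*k^3 - 10*k^2 - 6*k + 12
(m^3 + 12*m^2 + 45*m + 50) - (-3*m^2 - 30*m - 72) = m^3 + 15*m^2 + 75*m + 122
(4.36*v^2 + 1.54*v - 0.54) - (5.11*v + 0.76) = 4.36*v^2 - 3.57*v - 1.3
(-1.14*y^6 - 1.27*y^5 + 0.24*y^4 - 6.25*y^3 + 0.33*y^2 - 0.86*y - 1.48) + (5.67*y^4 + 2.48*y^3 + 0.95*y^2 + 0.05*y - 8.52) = -1.14*y^6 - 1.27*y^5 + 5.91*y^4 - 3.77*y^3 + 1.28*y^2 - 0.81*y - 10.0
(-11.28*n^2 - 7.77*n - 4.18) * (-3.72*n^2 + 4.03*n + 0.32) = 41.9616*n^4 - 16.554*n^3 - 19.3731*n^2 - 19.3318*n - 1.3376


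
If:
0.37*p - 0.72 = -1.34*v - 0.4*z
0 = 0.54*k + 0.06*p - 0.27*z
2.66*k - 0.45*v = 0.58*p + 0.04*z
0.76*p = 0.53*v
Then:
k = 0.12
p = 0.26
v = 0.37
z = 0.31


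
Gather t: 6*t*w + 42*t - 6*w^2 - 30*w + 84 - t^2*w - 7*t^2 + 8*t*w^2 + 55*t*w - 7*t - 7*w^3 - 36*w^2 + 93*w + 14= t^2*(-w - 7) + t*(8*w^2 + 61*w + 35) - 7*w^3 - 42*w^2 + 63*w + 98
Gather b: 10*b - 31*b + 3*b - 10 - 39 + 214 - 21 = 144 - 18*b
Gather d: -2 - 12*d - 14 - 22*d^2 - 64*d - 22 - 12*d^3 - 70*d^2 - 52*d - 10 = -12*d^3 - 92*d^2 - 128*d - 48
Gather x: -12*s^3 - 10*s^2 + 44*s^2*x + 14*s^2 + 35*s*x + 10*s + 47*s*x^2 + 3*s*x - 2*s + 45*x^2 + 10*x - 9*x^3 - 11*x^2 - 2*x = -12*s^3 + 4*s^2 + 8*s - 9*x^3 + x^2*(47*s + 34) + x*(44*s^2 + 38*s + 8)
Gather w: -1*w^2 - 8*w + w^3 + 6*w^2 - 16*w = w^3 + 5*w^2 - 24*w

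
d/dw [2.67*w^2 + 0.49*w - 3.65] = 5.34*w + 0.49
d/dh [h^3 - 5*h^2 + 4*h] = 3*h^2 - 10*h + 4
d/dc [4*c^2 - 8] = 8*c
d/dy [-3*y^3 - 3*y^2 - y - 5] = -9*y^2 - 6*y - 1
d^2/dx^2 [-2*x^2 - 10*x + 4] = -4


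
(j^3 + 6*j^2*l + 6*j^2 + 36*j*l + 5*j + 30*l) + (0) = j^3 + 6*j^2*l + 6*j^2 + 36*j*l + 5*j + 30*l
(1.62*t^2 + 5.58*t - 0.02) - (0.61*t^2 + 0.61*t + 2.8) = 1.01*t^2 + 4.97*t - 2.82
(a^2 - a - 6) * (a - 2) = a^3 - 3*a^2 - 4*a + 12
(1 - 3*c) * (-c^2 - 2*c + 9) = 3*c^3 + 5*c^2 - 29*c + 9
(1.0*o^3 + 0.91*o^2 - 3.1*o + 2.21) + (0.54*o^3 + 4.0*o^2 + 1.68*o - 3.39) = 1.54*o^3 + 4.91*o^2 - 1.42*o - 1.18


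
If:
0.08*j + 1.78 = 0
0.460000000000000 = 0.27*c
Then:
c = 1.70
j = -22.25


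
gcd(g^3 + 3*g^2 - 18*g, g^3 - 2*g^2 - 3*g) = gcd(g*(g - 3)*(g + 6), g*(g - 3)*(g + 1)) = g^2 - 3*g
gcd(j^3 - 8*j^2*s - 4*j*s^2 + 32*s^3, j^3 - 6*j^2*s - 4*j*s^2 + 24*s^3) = -j^2 + 4*s^2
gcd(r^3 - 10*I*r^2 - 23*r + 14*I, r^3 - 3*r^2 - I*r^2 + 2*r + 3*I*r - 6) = r - 2*I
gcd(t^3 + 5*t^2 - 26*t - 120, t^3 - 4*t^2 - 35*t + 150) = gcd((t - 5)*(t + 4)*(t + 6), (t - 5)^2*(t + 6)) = t^2 + t - 30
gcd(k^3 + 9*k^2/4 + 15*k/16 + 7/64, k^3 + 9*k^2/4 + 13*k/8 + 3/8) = 1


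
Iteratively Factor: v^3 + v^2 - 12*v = (v)*(v^2 + v - 12) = v*(v + 4)*(v - 3)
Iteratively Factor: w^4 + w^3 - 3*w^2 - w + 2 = (w + 1)*(w^3 - 3*w + 2) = (w + 1)*(w + 2)*(w^2 - 2*w + 1) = (w - 1)*(w + 1)*(w + 2)*(w - 1)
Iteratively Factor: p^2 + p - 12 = (p + 4)*(p - 3)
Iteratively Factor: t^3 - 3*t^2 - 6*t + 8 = (t + 2)*(t^2 - 5*t + 4) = (t - 1)*(t + 2)*(t - 4)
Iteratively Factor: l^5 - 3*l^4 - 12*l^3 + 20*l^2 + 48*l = (l - 3)*(l^4 - 12*l^2 - 16*l) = (l - 3)*(l + 2)*(l^3 - 2*l^2 - 8*l) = (l - 3)*(l + 2)^2*(l^2 - 4*l) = (l - 4)*(l - 3)*(l + 2)^2*(l)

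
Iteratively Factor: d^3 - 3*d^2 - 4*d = (d + 1)*(d^2 - 4*d) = d*(d + 1)*(d - 4)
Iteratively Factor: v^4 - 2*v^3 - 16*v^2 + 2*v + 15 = (v + 3)*(v^3 - 5*v^2 - v + 5) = (v + 1)*(v + 3)*(v^2 - 6*v + 5) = (v - 5)*(v + 1)*(v + 3)*(v - 1)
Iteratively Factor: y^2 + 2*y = (y)*(y + 2)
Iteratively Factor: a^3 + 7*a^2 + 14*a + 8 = (a + 1)*(a^2 + 6*a + 8) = (a + 1)*(a + 2)*(a + 4)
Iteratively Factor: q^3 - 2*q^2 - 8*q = (q + 2)*(q^2 - 4*q) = (q - 4)*(q + 2)*(q)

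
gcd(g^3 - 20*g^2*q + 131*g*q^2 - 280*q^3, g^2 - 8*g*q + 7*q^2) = -g + 7*q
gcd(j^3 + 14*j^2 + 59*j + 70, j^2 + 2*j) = j + 2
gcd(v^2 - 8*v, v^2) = v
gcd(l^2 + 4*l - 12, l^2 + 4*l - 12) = l^2 + 4*l - 12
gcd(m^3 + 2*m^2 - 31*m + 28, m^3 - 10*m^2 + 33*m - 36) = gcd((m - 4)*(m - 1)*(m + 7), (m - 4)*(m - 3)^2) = m - 4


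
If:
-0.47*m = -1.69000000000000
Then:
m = 3.60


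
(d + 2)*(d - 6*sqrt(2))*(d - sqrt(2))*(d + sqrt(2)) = d^4 - 6*sqrt(2)*d^3 + 2*d^3 - 12*sqrt(2)*d^2 - 2*d^2 - 4*d + 12*sqrt(2)*d + 24*sqrt(2)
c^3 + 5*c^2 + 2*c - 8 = (c - 1)*(c + 2)*(c + 4)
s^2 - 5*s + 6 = (s - 3)*(s - 2)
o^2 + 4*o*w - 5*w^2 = (o - w)*(o + 5*w)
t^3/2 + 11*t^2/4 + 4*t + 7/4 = (t/2 + 1/2)*(t + 1)*(t + 7/2)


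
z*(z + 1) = z^2 + z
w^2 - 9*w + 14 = (w - 7)*(w - 2)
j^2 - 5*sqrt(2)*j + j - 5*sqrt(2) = (j + 1)*(j - 5*sqrt(2))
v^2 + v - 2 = (v - 1)*(v + 2)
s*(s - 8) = s^2 - 8*s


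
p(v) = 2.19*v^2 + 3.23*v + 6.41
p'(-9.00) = -36.19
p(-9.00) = 154.73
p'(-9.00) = -36.19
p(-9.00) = 154.73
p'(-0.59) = 0.65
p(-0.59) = 5.27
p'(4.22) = 21.71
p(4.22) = 59.04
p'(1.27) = 8.79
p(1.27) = 14.04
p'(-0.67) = 0.30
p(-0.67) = 5.23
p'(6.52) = 31.79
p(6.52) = 120.57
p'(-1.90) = -5.09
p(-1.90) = 8.18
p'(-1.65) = -4.00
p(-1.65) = 7.04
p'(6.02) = 29.60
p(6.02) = 105.22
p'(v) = 4.38*v + 3.23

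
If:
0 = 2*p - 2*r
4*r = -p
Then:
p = 0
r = 0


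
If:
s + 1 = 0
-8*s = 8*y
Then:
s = -1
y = 1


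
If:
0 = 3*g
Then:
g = 0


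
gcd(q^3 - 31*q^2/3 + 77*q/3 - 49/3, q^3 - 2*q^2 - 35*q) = q - 7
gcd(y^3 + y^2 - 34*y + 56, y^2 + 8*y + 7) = y + 7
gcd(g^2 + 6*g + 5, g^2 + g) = g + 1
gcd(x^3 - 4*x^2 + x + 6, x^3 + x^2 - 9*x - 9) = x^2 - 2*x - 3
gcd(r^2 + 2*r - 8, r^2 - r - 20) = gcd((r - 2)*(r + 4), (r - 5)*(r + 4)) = r + 4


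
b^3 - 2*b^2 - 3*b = b*(b - 3)*(b + 1)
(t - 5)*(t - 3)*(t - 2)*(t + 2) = t^4 - 8*t^3 + 11*t^2 + 32*t - 60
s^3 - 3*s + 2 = (s - 1)^2*(s + 2)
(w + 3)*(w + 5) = w^2 + 8*w + 15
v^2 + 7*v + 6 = (v + 1)*(v + 6)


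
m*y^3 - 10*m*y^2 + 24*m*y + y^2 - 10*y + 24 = (y - 6)*(y - 4)*(m*y + 1)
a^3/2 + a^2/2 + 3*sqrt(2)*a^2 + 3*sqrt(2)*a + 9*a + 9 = (a/2 + 1/2)*(a + 3*sqrt(2))^2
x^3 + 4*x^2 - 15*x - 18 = (x - 3)*(x + 1)*(x + 6)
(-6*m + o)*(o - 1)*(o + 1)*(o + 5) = -6*m*o^3 - 30*m*o^2 + 6*m*o + 30*m + o^4 + 5*o^3 - o^2 - 5*o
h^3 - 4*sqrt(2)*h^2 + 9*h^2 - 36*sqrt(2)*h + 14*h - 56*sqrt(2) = (h + 2)*(h + 7)*(h - 4*sqrt(2))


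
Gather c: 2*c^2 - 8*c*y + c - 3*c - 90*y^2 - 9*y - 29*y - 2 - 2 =2*c^2 + c*(-8*y - 2) - 90*y^2 - 38*y - 4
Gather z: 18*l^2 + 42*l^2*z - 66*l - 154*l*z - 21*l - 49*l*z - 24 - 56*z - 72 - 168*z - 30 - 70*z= 18*l^2 - 87*l + z*(42*l^2 - 203*l - 294) - 126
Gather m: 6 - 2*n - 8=-2*n - 2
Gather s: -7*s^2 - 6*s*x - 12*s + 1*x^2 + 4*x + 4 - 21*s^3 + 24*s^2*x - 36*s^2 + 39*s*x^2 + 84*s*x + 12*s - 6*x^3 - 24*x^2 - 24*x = -21*s^3 + s^2*(24*x - 43) + s*(39*x^2 + 78*x) - 6*x^3 - 23*x^2 - 20*x + 4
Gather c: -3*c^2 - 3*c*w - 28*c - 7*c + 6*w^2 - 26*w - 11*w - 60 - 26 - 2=-3*c^2 + c*(-3*w - 35) + 6*w^2 - 37*w - 88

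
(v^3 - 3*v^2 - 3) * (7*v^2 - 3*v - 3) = 7*v^5 - 24*v^4 + 6*v^3 - 12*v^2 + 9*v + 9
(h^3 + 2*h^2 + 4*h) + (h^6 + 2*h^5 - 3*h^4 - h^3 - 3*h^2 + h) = h^6 + 2*h^5 - 3*h^4 - h^2 + 5*h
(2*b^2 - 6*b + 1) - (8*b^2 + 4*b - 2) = -6*b^2 - 10*b + 3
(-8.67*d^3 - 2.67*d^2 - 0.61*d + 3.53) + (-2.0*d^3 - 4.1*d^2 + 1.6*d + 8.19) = -10.67*d^3 - 6.77*d^2 + 0.99*d + 11.72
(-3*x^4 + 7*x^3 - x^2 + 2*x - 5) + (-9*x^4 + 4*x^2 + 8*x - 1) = -12*x^4 + 7*x^3 + 3*x^2 + 10*x - 6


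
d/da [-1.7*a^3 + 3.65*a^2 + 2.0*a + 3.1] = -5.1*a^2 + 7.3*a + 2.0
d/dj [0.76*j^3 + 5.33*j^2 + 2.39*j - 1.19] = 2.28*j^2 + 10.66*j + 2.39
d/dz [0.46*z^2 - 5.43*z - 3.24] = 0.92*z - 5.43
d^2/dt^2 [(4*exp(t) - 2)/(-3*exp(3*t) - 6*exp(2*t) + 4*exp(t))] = 2*(-72*exp(5*t) - 27*exp(4*t) + 30*exp(3*t) + 72*exp(2*t) - 72*exp(t) + 16)*exp(-t)/(27*exp(6*t) + 162*exp(5*t) + 216*exp(4*t) - 216*exp(3*t) - 288*exp(2*t) + 288*exp(t) - 64)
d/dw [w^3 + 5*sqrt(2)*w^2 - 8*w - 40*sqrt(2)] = 3*w^2 + 10*sqrt(2)*w - 8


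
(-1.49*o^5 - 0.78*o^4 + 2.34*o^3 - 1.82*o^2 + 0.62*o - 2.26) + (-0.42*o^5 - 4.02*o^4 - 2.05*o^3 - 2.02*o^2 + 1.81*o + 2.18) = -1.91*o^5 - 4.8*o^4 + 0.29*o^3 - 3.84*o^2 + 2.43*o - 0.0799999999999996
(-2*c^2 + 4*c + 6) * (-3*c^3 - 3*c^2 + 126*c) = 6*c^5 - 6*c^4 - 282*c^3 + 486*c^2 + 756*c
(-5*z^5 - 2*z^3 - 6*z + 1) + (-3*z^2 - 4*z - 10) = -5*z^5 - 2*z^3 - 3*z^2 - 10*z - 9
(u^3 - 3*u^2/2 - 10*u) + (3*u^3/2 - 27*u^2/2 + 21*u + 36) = 5*u^3/2 - 15*u^2 + 11*u + 36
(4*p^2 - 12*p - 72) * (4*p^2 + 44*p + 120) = 16*p^4 + 128*p^3 - 336*p^2 - 4608*p - 8640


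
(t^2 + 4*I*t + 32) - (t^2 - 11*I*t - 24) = 15*I*t + 56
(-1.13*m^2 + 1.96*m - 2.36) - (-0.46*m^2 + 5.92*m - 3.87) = -0.67*m^2 - 3.96*m + 1.51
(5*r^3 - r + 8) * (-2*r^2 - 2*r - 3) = -10*r^5 - 10*r^4 - 13*r^3 - 14*r^2 - 13*r - 24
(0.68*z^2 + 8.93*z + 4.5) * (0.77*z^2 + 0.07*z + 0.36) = 0.5236*z^4 + 6.9237*z^3 + 4.3349*z^2 + 3.5298*z + 1.62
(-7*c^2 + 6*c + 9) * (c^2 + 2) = -7*c^4 + 6*c^3 - 5*c^2 + 12*c + 18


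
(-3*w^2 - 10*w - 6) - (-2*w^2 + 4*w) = -w^2 - 14*w - 6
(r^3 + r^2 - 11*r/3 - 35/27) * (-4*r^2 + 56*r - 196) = -4*r^5 + 52*r^4 - 376*r^3/3 - 10696*r^2/27 + 17444*r/27 + 6860/27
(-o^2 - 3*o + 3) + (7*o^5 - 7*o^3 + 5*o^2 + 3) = 7*o^5 - 7*o^3 + 4*o^2 - 3*o + 6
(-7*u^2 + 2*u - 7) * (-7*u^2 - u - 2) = 49*u^4 - 7*u^3 + 61*u^2 + 3*u + 14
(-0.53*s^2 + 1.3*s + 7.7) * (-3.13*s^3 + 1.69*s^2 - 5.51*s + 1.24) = 1.6589*s^5 - 4.9647*s^4 - 18.9837*s^3 + 5.1928*s^2 - 40.815*s + 9.548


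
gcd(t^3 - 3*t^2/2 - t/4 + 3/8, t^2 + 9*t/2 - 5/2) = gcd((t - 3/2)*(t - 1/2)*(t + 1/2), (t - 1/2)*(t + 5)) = t - 1/2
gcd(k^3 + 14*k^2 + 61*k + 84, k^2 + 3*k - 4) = k + 4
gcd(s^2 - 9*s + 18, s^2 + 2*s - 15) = s - 3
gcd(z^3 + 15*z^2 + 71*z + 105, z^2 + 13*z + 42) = z + 7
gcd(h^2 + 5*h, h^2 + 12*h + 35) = h + 5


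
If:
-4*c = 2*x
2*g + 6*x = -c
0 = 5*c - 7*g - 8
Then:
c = -16/67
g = -88/67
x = 32/67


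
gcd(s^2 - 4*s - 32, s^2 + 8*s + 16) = s + 4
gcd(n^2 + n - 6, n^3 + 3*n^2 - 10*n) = n - 2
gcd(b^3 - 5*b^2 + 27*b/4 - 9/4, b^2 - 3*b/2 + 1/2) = b - 1/2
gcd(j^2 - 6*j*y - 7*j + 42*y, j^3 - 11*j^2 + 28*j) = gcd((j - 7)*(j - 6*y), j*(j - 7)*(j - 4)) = j - 7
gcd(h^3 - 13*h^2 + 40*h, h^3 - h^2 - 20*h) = h^2 - 5*h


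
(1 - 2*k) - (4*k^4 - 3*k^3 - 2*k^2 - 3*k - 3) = -4*k^4 + 3*k^3 + 2*k^2 + k + 4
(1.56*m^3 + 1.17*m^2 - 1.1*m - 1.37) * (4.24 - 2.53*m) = -3.9468*m^4 + 3.6543*m^3 + 7.7438*m^2 - 1.1979*m - 5.8088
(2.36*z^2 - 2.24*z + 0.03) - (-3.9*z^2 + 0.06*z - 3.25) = 6.26*z^2 - 2.3*z + 3.28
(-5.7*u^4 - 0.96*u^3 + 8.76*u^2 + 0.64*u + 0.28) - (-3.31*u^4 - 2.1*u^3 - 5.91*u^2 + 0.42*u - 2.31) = -2.39*u^4 + 1.14*u^3 + 14.67*u^2 + 0.22*u + 2.59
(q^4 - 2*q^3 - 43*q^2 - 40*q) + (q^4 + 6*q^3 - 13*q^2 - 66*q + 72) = 2*q^4 + 4*q^3 - 56*q^2 - 106*q + 72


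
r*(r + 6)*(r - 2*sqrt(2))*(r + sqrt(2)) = r^4 - sqrt(2)*r^3 + 6*r^3 - 6*sqrt(2)*r^2 - 4*r^2 - 24*r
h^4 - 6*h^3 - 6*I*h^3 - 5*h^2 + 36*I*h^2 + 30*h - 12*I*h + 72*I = (h - 6)*(h - 4*I)*(h - 3*I)*(h + I)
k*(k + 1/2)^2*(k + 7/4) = k^4 + 11*k^3/4 + 2*k^2 + 7*k/16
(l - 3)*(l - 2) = l^2 - 5*l + 6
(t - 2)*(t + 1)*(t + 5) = t^3 + 4*t^2 - 7*t - 10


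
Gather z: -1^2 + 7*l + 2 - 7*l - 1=0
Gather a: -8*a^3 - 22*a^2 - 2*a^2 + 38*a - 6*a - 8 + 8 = -8*a^3 - 24*a^2 + 32*a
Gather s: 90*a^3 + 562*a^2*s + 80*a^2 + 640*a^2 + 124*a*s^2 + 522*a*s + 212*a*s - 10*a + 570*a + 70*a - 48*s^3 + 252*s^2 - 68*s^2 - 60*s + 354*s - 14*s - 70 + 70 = 90*a^3 + 720*a^2 + 630*a - 48*s^3 + s^2*(124*a + 184) + s*(562*a^2 + 734*a + 280)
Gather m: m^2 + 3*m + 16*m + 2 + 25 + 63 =m^2 + 19*m + 90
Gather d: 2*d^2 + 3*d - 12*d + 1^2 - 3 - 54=2*d^2 - 9*d - 56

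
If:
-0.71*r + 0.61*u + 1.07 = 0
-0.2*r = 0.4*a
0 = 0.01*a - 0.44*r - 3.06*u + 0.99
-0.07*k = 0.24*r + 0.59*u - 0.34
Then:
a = -0.79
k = -1.37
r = 1.59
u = 0.09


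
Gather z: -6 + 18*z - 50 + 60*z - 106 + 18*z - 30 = 96*z - 192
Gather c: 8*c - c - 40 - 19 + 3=7*c - 56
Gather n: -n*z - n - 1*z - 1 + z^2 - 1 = n*(-z - 1) + z^2 - z - 2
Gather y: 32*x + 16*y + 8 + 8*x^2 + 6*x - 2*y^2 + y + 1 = 8*x^2 + 38*x - 2*y^2 + 17*y + 9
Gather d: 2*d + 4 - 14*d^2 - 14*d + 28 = -14*d^2 - 12*d + 32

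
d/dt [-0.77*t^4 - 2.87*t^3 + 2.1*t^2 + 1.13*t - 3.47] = -3.08*t^3 - 8.61*t^2 + 4.2*t + 1.13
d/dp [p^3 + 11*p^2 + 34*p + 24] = 3*p^2 + 22*p + 34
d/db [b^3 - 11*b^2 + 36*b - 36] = 3*b^2 - 22*b + 36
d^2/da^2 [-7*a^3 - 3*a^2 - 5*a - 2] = -42*a - 6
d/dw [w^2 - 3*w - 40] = 2*w - 3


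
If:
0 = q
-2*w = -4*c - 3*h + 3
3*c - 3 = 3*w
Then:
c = w + 1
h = -2*w/3 - 1/3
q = 0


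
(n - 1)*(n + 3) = n^2 + 2*n - 3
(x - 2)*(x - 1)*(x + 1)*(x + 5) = x^4 + 3*x^3 - 11*x^2 - 3*x + 10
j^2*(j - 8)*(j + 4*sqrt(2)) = j^4 - 8*j^3 + 4*sqrt(2)*j^3 - 32*sqrt(2)*j^2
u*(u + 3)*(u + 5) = u^3 + 8*u^2 + 15*u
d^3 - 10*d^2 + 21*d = d*(d - 7)*(d - 3)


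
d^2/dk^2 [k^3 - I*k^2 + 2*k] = 6*k - 2*I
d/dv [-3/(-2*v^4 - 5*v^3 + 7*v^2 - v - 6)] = 3*(-8*v^3 - 15*v^2 + 14*v - 1)/(2*v^4 + 5*v^3 - 7*v^2 + v + 6)^2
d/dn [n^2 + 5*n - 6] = 2*n + 5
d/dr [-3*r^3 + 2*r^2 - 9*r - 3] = -9*r^2 + 4*r - 9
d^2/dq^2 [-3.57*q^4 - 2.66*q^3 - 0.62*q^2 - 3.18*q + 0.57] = -42.84*q^2 - 15.96*q - 1.24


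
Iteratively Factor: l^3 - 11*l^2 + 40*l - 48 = (l - 4)*(l^2 - 7*l + 12) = (l - 4)^2*(l - 3)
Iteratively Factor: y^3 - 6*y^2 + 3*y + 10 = (y - 2)*(y^2 - 4*y - 5) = (y - 2)*(y + 1)*(y - 5)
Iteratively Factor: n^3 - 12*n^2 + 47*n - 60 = (n - 4)*(n^2 - 8*n + 15) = (n - 4)*(n - 3)*(n - 5)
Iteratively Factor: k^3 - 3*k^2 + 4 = (k - 2)*(k^2 - k - 2) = (k - 2)*(k + 1)*(k - 2)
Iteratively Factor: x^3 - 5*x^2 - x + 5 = (x - 1)*(x^2 - 4*x - 5) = (x - 1)*(x + 1)*(x - 5)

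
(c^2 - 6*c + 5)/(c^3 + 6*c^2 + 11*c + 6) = (c^2 - 6*c + 5)/(c^3 + 6*c^2 + 11*c + 6)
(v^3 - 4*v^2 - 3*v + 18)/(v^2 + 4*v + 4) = (v^2 - 6*v + 9)/(v + 2)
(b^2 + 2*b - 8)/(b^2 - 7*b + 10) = (b + 4)/(b - 5)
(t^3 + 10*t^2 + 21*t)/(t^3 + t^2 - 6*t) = (t + 7)/(t - 2)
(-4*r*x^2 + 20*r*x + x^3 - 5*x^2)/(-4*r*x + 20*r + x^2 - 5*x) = x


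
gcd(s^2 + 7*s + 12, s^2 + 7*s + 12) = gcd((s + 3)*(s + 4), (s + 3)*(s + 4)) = s^2 + 7*s + 12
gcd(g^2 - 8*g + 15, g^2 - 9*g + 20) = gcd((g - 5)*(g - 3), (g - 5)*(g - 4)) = g - 5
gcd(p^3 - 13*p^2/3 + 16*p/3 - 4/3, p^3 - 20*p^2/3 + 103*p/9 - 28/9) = p - 1/3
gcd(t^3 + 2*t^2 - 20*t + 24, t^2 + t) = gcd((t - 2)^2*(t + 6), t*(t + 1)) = 1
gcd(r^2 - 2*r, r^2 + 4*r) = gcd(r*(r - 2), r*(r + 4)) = r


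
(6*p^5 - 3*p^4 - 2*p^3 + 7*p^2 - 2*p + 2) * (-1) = -6*p^5 + 3*p^4 + 2*p^3 - 7*p^2 + 2*p - 2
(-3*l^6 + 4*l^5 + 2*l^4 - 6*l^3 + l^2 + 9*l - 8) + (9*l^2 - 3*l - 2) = -3*l^6 + 4*l^5 + 2*l^4 - 6*l^3 + 10*l^2 + 6*l - 10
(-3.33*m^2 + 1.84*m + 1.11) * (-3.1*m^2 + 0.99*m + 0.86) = 10.323*m^4 - 9.0007*m^3 - 4.4832*m^2 + 2.6813*m + 0.9546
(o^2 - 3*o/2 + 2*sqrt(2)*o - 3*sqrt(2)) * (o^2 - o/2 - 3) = o^4 - 2*o^3 + 2*sqrt(2)*o^3 - 4*sqrt(2)*o^2 - 9*o^2/4 - 9*sqrt(2)*o/2 + 9*o/2 + 9*sqrt(2)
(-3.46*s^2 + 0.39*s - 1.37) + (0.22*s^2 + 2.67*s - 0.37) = -3.24*s^2 + 3.06*s - 1.74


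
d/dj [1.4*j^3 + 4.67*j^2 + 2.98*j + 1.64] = 4.2*j^2 + 9.34*j + 2.98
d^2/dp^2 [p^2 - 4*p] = 2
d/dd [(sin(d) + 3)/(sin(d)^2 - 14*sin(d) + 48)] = (-6*sin(d) + cos(d)^2 + 89)*cos(d)/(sin(d)^2 - 14*sin(d) + 48)^2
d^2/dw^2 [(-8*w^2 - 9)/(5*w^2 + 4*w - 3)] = 2*(160*w^3 - 1035*w^2 - 540*w - 351)/(125*w^6 + 300*w^5 + 15*w^4 - 296*w^3 - 9*w^2 + 108*w - 27)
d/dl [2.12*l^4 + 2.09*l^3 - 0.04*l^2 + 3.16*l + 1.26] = 8.48*l^3 + 6.27*l^2 - 0.08*l + 3.16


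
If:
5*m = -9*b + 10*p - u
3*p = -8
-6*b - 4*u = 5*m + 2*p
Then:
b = u - 32/3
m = 208/15 - 2*u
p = -8/3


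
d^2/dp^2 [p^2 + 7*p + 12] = 2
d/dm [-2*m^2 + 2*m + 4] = 2 - 4*m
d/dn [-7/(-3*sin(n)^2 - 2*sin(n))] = -(42/tan(n) + 14*cos(n)/sin(n)^2)/(3*sin(n) + 2)^2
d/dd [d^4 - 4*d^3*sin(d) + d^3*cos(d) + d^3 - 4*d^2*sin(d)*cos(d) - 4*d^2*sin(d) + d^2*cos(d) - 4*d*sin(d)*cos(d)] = -d^3*sin(d) - 4*d^3*cos(d) + 4*d^3 - 13*d^2*sin(d) - d^2*cos(d) - 4*d^2*cos(2*d) + 3*d^2 - 8*d*sin(d) - 4*sqrt(2)*d*sin(2*d + pi/4) + 2*d*cos(d) - 2*sin(2*d)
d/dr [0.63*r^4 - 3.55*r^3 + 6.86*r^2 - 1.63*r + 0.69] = 2.52*r^3 - 10.65*r^2 + 13.72*r - 1.63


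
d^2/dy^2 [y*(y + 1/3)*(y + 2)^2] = 12*y^2 + 26*y + 32/3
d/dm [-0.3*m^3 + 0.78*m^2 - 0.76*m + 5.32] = -0.9*m^2 + 1.56*m - 0.76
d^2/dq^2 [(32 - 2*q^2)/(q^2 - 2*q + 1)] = 4*(47 - 2*q)/(q^4 - 4*q^3 + 6*q^2 - 4*q + 1)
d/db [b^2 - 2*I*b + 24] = 2*b - 2*I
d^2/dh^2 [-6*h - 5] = 0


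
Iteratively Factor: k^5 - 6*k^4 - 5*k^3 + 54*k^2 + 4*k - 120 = (k + 2)*(k^4 - 8*k^3 + 11*k^2 + 32*k - 60) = (k - 5)*(k + 2)*(k^3 - 3*k^2 - 4*k + 12) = (k - 5)*(k - 2)*(k + 2)*(k^2 - k - 6) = (k - 5)*(k - 3)*(k - 2)*(k + 2)*(k + 2)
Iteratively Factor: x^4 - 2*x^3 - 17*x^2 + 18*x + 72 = (x - 3)*(x^3 + x^2 - 14*x - 24) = (x - 3)*(x + 3)*(x^2 - 2*x - 8) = (x - 4)*(x - 3)*(x + 3)*(x + 2)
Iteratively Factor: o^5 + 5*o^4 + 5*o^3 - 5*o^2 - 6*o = (o + 2)*(o^4 + 3*o^3 - o^2 - 3*o) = (o + 1)*(o + 2)*(o^3 + 2*o^2 - 3*o) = o*(o + 1)*(o + 2)*(o^2 + 2*o - 3) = o*(o + 1)*(o + 2)*(o + 3)*(o - 1)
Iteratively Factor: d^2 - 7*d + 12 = (d - 3)*(d - 4)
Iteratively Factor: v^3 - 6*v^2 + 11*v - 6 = (v - 2)*(v^2 - 4*v + 3) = (v - 2)*(v - 1)*(v - 3)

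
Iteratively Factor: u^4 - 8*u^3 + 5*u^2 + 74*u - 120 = (u - 2)*(u^3 - 6*u^2 - 7*u + 60) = (u - 2)*(u + 3)*(u^2 - 9*u + 20) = (u - 5)*(u - 2)*(u + 3)*(u - 4)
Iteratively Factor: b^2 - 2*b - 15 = (b - 5)*(b + 3)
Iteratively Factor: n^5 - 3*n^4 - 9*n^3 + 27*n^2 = (n)*(n^4 - 3*n^3 - 9*n^2 + 27*n) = n*(n - 3)*(n^3 - 9*n) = n*(n - 3)^2*(n^2 + 3*n) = n^2*(n - 3)^2*(n + 3)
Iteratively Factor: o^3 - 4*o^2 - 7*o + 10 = (o - 5)*(o^2 + o - 2) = (o - 5)*(o + 2)*(o - 1)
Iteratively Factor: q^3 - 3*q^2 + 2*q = (q)*(q^2 - 3*q + 2) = q*(q - 2)*(q - 1)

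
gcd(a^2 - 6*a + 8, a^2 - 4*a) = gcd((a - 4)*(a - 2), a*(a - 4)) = a - 4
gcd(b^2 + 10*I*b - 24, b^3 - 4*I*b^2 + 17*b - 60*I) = b + 4*I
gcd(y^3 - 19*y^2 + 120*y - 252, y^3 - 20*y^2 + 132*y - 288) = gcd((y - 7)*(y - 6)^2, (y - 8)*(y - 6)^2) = y^2 - 12*y + 36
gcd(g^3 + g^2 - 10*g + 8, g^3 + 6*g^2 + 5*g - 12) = g^2 + 3*g - 4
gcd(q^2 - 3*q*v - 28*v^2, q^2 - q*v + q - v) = 1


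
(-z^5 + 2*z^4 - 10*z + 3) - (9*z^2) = -z^5 + 2*z^4 - 9*z^2 - 10*z + 3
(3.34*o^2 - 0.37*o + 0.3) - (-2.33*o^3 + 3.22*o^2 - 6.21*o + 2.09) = 2.33*o^3 + 0.12*o^2 + 5.84*o - 1.79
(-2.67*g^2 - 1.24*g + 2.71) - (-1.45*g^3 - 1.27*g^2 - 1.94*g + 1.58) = 1.45*g^3 - 1.4*g^2 + 0.7*g + 1.13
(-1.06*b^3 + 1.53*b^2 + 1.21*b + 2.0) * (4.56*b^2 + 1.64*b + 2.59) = -4.8336*b^5 + 5.2384*b^4 + 5.2814*b^3 + 15.0671*b^2 + 6.4139*b + 5.18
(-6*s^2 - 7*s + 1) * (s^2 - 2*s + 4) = -6*s^4 + 5*s^3 - 9*s^2 - 30*s + 4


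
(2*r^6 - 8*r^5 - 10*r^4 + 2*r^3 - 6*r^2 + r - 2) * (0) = 0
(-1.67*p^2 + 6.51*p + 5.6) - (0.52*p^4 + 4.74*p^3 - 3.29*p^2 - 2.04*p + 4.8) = -0.52*p^4 - 4.74*p^3 + 1.62*p^2 + 8.55*p + 0.8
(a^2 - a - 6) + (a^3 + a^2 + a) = a^3 + 2*a^2 - 6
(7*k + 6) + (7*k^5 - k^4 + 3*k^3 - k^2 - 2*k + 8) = 7*k^5 - k^4 + 3*k^3 - k^2 + 5*k + 14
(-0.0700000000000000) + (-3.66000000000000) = -3.73000000000000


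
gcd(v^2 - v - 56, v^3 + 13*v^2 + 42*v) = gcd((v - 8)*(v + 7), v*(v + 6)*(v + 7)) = v + 7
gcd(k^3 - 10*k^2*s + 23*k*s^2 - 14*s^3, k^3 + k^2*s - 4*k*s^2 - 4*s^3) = -k + 2*s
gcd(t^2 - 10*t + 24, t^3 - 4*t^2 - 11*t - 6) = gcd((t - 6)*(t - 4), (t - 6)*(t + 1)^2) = t - 6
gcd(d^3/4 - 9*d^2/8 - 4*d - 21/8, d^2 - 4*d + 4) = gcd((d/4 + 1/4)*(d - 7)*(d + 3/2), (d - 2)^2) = 1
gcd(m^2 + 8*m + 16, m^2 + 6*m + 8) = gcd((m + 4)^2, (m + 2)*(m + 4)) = m + 4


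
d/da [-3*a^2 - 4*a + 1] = -6*a - 4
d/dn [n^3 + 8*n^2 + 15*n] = 3*n^2 + 16*n + 15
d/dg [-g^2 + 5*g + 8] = 5 - 2*g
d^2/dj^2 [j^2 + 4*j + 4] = 2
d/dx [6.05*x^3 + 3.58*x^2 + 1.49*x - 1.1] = 18.15*x^2 + 7.16*x + 1.49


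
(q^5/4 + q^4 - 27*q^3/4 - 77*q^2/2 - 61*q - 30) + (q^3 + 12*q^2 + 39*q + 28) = q^5/4 + q^4 - 23*q^3/4 - 53*q^2/2 - 22*q - 2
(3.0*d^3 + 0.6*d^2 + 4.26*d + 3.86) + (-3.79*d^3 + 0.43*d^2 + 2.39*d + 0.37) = -0.79*d^3 + 1.03*d^2 + 6.65*d + 4.23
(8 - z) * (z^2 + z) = -z^3 + 7*z^2 + 8*z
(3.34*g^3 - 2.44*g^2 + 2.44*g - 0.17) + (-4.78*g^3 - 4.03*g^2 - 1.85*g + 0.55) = -1.44*g^3 - 6.47*g^2 + 0.59*g + 0.38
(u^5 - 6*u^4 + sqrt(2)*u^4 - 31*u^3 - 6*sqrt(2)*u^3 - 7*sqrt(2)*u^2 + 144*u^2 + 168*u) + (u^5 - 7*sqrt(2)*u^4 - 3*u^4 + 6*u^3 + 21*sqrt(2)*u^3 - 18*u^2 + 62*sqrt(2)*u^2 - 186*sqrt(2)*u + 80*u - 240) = 2*u^5 - 9*u^4 - 6*sqrt(2)*u^4 - 25*u^3 + 15*sqrt(2)*u^3 + 55*sqrt(2)*u^2 + 126*u^2 - 186*sqrt(2)*u + 248*u - 240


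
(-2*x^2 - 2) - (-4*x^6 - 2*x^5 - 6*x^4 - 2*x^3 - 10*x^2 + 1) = 4*x^6 + 2*x^5 + 6*x^4 + 2*x^3 + 8*x^2 - 3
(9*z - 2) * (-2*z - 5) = -18*z^2 - 41*z + 10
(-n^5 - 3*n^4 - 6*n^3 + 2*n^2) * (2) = -2*n^5 - 6*n^4 - 12*n^3 + 4*n^2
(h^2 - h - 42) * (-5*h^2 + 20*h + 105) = -5*h^4 + 25*h^3 + 295*h^2 - 945*h - 4410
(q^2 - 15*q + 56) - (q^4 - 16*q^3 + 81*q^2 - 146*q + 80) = -q^4 + 16*q^3 - 80*q^2 + 131*q - 24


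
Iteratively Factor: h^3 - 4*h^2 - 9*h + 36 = (h + 3)*(h^2 - 7*h + 12) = (h - 3)*(h + 3)*(h - 4)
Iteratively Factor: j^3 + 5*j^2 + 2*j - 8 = (j + 4)*(j^2 + j - 2) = (j + 2)*(j + 4)*(j - 1)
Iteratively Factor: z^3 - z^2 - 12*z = (z - 4)*(z^2 + 3*z) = z*(z - 4)*(z + 3)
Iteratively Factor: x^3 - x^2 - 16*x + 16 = (x - 4)*(x^2 + 3*x - 4) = (x - 4)*(x + 4)*(x - 1)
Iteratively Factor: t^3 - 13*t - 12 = (t + 1)*(t^2 - t - 12) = (t + 1)*(t + 3)*(t - 4)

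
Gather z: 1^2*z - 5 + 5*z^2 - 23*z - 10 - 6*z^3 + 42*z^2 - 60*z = -6*z^3 + 47*z^2 - 82*z - 15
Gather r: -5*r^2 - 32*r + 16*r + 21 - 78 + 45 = -5*r^2 - 16*r - 12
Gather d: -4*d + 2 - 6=-4*d - 4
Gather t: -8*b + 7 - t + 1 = -8*b - t + 8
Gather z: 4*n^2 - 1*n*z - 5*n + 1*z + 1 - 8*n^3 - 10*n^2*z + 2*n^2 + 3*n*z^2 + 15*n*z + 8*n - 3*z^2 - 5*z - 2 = -8*n^3 + 6*n^2 + 3*n + z^2*(3*n - 3) + z*(-10*n^2 + 14*n - 4) - 1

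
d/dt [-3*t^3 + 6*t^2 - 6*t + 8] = -9*t^2 + 12*t - 6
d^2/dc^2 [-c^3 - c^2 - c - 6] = -6*c - 2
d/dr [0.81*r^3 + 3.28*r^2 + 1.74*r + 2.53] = 2.43*r^2 + 6.56*r + 1.74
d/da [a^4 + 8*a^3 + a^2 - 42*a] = 4*a^3 + 24*a^2 + 2*a - 42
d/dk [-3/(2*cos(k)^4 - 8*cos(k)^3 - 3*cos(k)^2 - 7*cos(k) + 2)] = 3*(12*cos(2*k) - 2*cos(3*k) + 19)*sin(k)/(-2*cos(k)^4 + 8*cos(k)^3 + 3*cos(k)^2 + 7*cos(k) - 2)^2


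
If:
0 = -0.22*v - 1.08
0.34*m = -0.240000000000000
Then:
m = -0.71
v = -4.91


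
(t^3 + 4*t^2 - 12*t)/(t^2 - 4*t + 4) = t*(t + 6)/(t - 2)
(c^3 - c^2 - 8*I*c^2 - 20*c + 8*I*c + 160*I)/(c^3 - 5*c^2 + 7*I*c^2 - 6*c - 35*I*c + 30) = (c^2 + c*(4 - 8*I) - 32*I)/(c^2 + 7*I*c - 6)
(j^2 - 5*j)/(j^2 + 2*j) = (j - 5)/(j + 2)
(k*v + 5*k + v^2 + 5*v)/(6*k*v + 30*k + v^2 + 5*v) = (k + v)/(6*k + v)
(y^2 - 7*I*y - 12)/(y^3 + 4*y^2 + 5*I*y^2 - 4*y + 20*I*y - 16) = (y^2 - 7*I*y - 12)/(y^3 + y^2*(4 + 5*I) + y*(-4 + 20*I) - 16)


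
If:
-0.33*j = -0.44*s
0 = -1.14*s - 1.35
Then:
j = -1.58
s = -1.18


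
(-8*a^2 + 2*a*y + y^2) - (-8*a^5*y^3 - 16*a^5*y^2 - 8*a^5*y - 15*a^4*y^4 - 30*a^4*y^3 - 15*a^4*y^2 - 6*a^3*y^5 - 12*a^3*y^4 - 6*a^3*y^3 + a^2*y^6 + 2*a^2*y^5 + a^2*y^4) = 8*a^5*y^3 + 16*a^5*y^2 + 8*a^5*y + 15*a^4*y^4 + 30*a^4*y^3 + 15*a^4*y^2 + 6*a^3*y^5 + 12*a^3*y^4 + 6*a^3*y^3 - a^2*y^6 - 2*a^2*y^5 - a^2*y^4 - 8*a^2 + 2*a*y + y^2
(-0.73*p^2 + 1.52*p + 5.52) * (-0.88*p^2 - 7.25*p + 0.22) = 0.6424*p^4 + 3.9549*p^3 - 16.0382*p^2 - 39.6856*p + 1.2144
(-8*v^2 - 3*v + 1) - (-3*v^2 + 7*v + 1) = -5*v^2 - 10*v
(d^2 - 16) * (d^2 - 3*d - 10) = d^4 - 3*d^3 - 26*d^2 + 48*d + 160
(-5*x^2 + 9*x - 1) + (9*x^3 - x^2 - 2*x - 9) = 9*x^3 - 6*x^2 + 7*x - 10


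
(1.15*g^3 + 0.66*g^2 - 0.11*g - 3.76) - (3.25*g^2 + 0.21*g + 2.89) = 1.15*g^3 - 2.59*g^2 - 0.32*g - 6.65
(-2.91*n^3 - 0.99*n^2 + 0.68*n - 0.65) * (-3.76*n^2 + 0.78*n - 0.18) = 10.9416*n^5 + 1.4526*n^4 - 2.8052*n^3 + 3.1526*n^2 - 0.6294*n + 0.117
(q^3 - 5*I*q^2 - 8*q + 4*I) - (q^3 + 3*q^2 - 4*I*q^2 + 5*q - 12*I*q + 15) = -3*q^2 - I*q^2 - 13*q + 12*I*q - 15 + 4*I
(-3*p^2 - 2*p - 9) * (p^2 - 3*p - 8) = -3*p^4 + 7*p^3 + 21*p^2 + 43*p + 72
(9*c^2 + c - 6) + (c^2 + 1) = 10*c^2 + c - 5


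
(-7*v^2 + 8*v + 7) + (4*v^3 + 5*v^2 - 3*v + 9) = 4*v^3 - 2*v^2 + 5*v + 16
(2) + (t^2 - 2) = t^2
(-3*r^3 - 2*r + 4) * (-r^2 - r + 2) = 3*r^5 + 3*r^4 - 4*r^3 - 2*r^2 - 8*r + 8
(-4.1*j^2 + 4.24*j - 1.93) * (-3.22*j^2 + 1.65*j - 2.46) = 13.202*j^4 - 20.4178*j^3 + 23.2966*j^2 - 13.6149*j + 4.7478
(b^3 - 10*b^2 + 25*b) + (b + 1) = b^3 - 10*b^2 + 26*b + 1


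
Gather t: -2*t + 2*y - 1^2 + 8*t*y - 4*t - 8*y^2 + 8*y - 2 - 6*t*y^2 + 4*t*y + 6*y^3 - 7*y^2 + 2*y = t*(-6*y^2 + 12*y - 6) + 6*y^3 - 15*y^2 + 12*y - 3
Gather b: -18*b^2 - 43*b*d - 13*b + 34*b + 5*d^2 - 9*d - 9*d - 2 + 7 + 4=-18*b^2 + b*(21 - 43*d) + 5*d^2 - 18*d + 9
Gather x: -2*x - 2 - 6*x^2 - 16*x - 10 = -6*x^2 - 18*x - 12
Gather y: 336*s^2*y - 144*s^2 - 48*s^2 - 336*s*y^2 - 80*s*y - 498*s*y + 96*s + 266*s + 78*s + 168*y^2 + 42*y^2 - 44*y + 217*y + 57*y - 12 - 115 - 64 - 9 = -192*s^2 + 440*s + y^2*(210 - 336*s) + y*(336*s^2 - 578*s + 230) - 200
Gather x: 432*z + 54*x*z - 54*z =54*x*z + 378*z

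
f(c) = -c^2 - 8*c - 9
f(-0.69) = -3.96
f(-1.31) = -0.24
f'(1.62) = -11.24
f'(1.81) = -11.62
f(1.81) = -26.76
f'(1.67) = -11.34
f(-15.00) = -114.00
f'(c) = -2*c - 8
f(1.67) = -25.15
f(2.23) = -31.81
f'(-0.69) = -6.62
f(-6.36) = 1.43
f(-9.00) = -18.00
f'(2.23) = -12.46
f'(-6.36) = 4.72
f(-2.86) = 5.70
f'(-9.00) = 10.00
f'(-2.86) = -2.28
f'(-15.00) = 22.00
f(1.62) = -24.58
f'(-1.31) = -5.38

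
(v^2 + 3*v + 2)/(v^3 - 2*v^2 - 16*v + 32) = (v^2 + 3*v + 2)/(v^3 - 2*v^2 - 16*v + 32)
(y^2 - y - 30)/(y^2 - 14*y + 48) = (y + 5)/(y - 8)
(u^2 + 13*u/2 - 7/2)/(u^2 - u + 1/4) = 2*(u + 7)/(2*u - 1)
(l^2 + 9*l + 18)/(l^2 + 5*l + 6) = (l + 6)/(l + 2)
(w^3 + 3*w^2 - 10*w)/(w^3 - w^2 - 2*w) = (w + 5)/(w + 1)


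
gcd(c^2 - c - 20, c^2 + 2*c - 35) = c - 5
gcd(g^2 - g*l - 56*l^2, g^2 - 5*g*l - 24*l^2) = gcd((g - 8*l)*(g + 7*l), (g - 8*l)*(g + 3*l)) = g - 8*l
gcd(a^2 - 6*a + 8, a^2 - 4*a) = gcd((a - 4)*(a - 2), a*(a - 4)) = a - 4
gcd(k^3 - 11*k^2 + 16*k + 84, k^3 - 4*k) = k + 2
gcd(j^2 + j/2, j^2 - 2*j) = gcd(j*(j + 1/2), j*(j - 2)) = j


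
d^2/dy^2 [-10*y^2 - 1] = -20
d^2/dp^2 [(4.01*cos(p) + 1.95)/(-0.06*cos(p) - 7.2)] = 0.00267918381344307*(5.20417042793042e-18*cos(p)^3 - 1.7253*cos(p)^2 + 207.036*cos(p) + 3.4506)/(0.00833333333333333*cos(p) + 1.0)^3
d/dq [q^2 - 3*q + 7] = 2*q - 3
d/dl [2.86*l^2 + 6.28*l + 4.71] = 5.72*l + 6.28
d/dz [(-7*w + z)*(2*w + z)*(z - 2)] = -14*w^2 - 10*w*z + 10*w + 3*z^2 - 4*z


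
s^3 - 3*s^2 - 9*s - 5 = (s - 5)*(s + 1)^2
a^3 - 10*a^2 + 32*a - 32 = (a - 4)^2*(a - 2)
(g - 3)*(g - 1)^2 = g^3 - 5*g^2 + 7*g - 3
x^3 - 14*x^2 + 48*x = x*(x - 8)*(x - 6)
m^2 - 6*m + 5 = (m - 5)*(m - 1)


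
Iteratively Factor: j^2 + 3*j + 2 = (j + 2)*(j + 1)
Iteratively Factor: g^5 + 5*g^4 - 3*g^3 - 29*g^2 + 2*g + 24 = (g + 4)*(g^4 + g^3 - 7*g^2 - g + 6) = (g + 3)*(g + 4)*(g^3 - 2*g^2 - g + 2) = (g + 1)*(g + 3)*(g + 4)*(g^2 - 3*g + 2) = (g - 2)*(g + 1)*(g + 3)*(g + 4)*(g - 1)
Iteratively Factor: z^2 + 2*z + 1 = (z + 1)*(z + 1)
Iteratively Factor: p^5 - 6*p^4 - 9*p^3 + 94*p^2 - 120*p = (p)*(p^4 - 6*p^3 - 9*p^2 + 94*p - 120) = p*(p - 3)*(p^3 - 3*p^2 - 18*p + 40) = p*(p - 3)*(p + 4)*(p^2 - 7*p + 10) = p*(p - 5)*(p - 3)*(p + 4)*(p - 2)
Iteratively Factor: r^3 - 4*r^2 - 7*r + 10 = (r - 5)*(r^2 + r - 2) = (r - 5)*(r + 2)*(r - 1)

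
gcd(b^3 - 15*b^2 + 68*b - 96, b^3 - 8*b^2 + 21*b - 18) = b - 3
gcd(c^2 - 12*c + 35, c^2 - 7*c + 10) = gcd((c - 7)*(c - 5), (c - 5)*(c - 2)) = c - 5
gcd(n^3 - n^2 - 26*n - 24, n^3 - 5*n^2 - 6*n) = n^2 - 5*n - 6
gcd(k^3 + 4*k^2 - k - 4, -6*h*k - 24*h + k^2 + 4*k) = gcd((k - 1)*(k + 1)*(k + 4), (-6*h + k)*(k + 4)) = k + 4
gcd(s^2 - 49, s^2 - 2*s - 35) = s - 7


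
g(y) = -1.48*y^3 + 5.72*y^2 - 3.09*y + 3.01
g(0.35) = 2.57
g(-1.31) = 20.20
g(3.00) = 5.26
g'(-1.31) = -25.70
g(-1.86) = 38.07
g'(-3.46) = -95.83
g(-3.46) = 143.48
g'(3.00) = -8.73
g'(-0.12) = -4.53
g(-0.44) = 5.60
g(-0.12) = 3.47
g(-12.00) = 3421.21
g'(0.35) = 0.37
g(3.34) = 1.36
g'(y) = -4.44*y^2 + 11.44*y - 3.09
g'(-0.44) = -8.98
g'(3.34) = -14.41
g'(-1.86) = -39.73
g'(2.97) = -8.28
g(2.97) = 5.52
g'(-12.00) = -779.73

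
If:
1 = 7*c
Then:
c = 1/7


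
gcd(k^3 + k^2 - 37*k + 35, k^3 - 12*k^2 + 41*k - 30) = k^2 - 6*k + 5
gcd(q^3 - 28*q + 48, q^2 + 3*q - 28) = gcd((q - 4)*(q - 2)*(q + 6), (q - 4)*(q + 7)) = q - 4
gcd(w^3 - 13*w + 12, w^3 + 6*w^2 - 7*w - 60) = w^2 + w - 12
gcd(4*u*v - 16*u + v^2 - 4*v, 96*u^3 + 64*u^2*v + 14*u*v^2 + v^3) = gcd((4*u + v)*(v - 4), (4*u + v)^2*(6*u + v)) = 4*u + v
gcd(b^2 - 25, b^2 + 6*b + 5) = b + 5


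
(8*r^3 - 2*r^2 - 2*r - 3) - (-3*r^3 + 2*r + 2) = 11*r^3 - 2*r^2 - 4*r - 5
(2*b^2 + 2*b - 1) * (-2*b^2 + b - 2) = -4*b^4 - 2*b^3 - 5*b + 2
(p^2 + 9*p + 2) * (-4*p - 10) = -4*p^3 - 46*p^2 - 98*p - 20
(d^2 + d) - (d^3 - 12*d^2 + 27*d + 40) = -d^3 + 13*d^2 - 26*d - 40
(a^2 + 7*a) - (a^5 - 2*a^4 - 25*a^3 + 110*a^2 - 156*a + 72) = -a^5 + 2*a^4 + 25*a^3 - 109*a^2 + 163*a - 72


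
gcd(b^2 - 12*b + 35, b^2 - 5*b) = b - 5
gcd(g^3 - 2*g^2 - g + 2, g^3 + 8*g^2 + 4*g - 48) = g - 2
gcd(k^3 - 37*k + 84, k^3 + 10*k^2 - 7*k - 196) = k^2 + 3*k - 28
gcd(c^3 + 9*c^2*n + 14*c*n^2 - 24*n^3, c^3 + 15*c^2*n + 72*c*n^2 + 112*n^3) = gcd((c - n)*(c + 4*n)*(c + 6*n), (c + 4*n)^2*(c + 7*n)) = c + 4*n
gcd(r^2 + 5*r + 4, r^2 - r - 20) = r + 4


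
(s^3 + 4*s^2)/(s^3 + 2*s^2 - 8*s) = s/(s - 2)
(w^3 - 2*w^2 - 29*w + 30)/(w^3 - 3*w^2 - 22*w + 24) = (w + 5)/(w + 4)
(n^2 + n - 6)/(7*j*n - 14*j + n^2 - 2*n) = (n + 3)/(7*j + n)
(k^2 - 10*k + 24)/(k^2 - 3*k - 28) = (-k^2 + 10*k - 24)/(-k^2 + 3*k + 28)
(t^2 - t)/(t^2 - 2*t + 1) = t/(t - 1)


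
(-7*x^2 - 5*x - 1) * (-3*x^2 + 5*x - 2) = 21*x^4 - 20*x^3 - 8*x^2 + 5*x + 2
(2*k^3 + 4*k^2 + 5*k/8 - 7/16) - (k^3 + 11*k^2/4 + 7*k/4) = k^3 + 5*k^2/4 - 9*k/8 - 7/16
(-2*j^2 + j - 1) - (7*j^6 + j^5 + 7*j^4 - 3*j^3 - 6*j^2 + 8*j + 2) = -7*j^6 - j^5 - 7*j^4 + 3*j^3 + 4*j^2 - 7*j - 3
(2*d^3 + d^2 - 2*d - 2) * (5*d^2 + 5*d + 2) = 10*d^5 + 15*d^4 - d^3 - 18*d^2 - 14*d - 4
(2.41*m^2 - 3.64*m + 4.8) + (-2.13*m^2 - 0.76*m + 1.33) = 0.28*m^2 - 4.4*m + 6.13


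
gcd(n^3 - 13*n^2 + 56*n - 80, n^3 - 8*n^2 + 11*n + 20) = n^2 - 9*n + 20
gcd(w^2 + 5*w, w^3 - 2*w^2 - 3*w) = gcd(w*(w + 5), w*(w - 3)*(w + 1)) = w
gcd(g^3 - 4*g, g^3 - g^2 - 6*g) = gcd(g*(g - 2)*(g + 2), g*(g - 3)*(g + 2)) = g^2 + 2*g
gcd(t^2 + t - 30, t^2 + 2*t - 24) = t + 6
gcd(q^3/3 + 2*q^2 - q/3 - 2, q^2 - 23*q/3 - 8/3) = 1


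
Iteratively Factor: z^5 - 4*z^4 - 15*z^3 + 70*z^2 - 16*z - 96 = (z + 4)*(z^4 - 8*z^3 + 17*z^2 + 2*z - 24) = (z - 3)*(z + 4)*(z^3 - 5*z^2 + 2*z + 8) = (z - 4)*(z - 3)*(z + 4)*(z^2 - z - 2) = (z - 4)*(z - 3)*(z + 1)*(z + 4)*(z - 2)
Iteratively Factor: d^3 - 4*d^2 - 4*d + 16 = (d + 2)*(d^2 - 6*d + 8) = (d - 2)*(d + 2)*(d - 4)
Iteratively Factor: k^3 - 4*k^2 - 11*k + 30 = (k - 5)*(k^2 + k - 6) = (k - 5)*(k + 3)*(k - 2)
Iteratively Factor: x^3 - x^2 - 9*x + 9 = (x + 3)*(x^2 - 4*x + 3) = (x - 3)*(x + 3)*(x - 1)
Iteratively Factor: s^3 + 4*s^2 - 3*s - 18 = (s + 3)*(s^2 + s - 6) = (s - 2)*(s + 3)*(s + 3)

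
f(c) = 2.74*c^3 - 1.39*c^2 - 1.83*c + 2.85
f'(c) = 8.22*c^2 - 2.78*c - 1.83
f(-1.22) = -1.96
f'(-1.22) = 13.80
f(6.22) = 597.05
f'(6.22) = 298.90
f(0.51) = 1.92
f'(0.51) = -1.11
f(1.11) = 2.85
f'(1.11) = 5.21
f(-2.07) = -23.62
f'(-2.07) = 39.15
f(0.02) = 2.81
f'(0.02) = -1.88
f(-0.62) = 2.80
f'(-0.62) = 3.05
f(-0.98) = 0.73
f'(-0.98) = 8.79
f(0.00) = 2.85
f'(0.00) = -1.83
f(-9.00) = -2090.73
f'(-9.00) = 689.01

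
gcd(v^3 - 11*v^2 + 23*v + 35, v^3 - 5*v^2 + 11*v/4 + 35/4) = v + 1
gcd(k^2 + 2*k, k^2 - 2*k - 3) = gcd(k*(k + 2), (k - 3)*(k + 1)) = 1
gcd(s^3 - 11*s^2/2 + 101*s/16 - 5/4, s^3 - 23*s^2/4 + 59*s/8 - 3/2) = s^2 - 17*s/4 + 1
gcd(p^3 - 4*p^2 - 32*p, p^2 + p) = p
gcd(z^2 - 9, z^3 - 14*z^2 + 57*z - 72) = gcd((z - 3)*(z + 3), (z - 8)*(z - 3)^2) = z - 3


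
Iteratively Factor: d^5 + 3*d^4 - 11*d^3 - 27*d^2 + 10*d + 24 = (d - 3)*(d^4 + 6*d^3 + 7*d^2 - 6*d - 8) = (d - 3)*(d + 1)*(d^3 + 5*d^2 + 2*d - 8) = (d - 3)*(d + 1)*(d + 4)*(d^2 + d - 2) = (d - 3)*(d - 1)*(d + 1)*(d + 4)*(d + 2)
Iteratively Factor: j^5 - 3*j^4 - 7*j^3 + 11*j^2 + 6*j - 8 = (j - 4)*(j^4 + j^3 - 3*j^2 - j + 2) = (j - 4)*(j + 2)*(j^3 - j^2 - j + 1) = (j - 4)*(j - 1)*(j + 2)*(j^2 - 1) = (j - 4)*(j - 1)*(j + 1)*(j + 2)*(j - 1)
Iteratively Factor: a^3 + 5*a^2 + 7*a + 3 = (a + 1)*(a^2 + 4*a + 3) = (a + 1)^2*(a + 3)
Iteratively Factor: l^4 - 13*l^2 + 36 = (l - 2)*(l^3 + 2*l^2 - 9*l - 18) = (l - 2)*(l + 3)*(l^2 - l - 6) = (l - 2)*(l + 2)*(l + 3)*(l - 3)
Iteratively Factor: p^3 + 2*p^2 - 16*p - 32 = (p + 2)*(p^2 - 16) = (p - 4)*(p + 2)*(p + 4)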